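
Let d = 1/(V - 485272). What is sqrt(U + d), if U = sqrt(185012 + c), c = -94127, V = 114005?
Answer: sqrt(-371267 + 137839185289*sqrt(90885))/371267 ≈ 17.363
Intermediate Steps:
d = -1/371267 (d = 1/(114005 - 485272) = 1/(-371267) = -1/371267 ≈ -2.6935e-6)
U = sqrt(90885) (U = sqrt(185012 - 94127) = sqrt(90885) ≈ 301.47)
sqrt(U + d) = sqrt(sqrt(90885) - 1/371267) = sqrt(-1/371267 + sqrt(90885))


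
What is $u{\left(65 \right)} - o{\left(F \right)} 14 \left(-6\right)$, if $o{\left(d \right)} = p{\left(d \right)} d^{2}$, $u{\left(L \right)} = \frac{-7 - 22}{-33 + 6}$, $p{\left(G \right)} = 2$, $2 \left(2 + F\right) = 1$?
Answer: $\frac{10235}{27} \approx 379.07$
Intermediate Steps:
$F = - \frac{3}{2}$ ($F = -2 + \frac{1}{2} \cdot 1 = -2 + \frac{1}{2} = - \frac{3}{2} \approx -1.5$)
$u{\left(L \right)} = \frac{29}{27}$ ($u{\left(L \right)} = - \frac{29}{-27} = \left(-29\right) \left(- \frac{1}{27}\right) = \frac{29}{27}$)
$o{\left(d \right)} = 2 d^{2}$
$u{\left(65 \right)} - o{\left(F \right)} 14 \left(-6\right) = \frac{29}{27} - 2 \left(- \frac{3}{2}\right)^{2} \cdot 14 \left(-6\right) = \frac{29}{27} - 2 \cdot \frac{9}{4} \cdot 14 \left(-6\right) = \frac{29}{27} - \frac{9}{2} \cdot 14 \left(-6\right) = \frac{29}{27} - 63 \left(-6\right) = \frac{29}{27} - -378 = \frac{29}{27} + 378 = \frac{10235}{27}$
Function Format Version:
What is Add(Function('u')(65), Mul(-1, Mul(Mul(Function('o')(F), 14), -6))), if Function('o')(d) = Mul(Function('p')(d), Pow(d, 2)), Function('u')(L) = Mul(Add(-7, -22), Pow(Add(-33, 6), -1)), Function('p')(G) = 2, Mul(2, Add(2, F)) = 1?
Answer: Rational(10235, 27) ≈ 379.07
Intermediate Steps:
F = Rational(-3, 2) (F = Add(-2, Mul(Rational(1, 2), 1)) = Add(-2, Rational(1, 2)) = Rational(-3, 2) ≈ -1.5000)
Function('u')(L) = Rational(29, 27) (Function('u')(L) = Mul(-29, Pow(-27, -1)) = Mul(-29, Rational(-1, 27)) = Rational(29, 27))
Function('o')(d) = Mul(2, Pow(d, 2))
Add(Function('u')(65), Mul(-1, Mul(Mul(Function('o')(F), 14), -6))) = Add(Rational(29, 27), Mul(-1, Mul(Mul(Mul(2, Pow(Rational(-3, 2), 2)), 14), -6))) = Add(Rational(29, 27), Mul(-1, Mul(Mul(Mul(2, Rational(9, 4)), 14), -6))) = Add(Rational(29, 27), Mul(-1, Mul(Mul(Rational(9, 2), 14), -6))) = Add(Rational(29, 27), Mul(-1, Mul(63, -6))) = Add(Rational(29, 27), Mul(-1, -378)) = Add(Rational(29, 27), 378) = Rational(10235, 27)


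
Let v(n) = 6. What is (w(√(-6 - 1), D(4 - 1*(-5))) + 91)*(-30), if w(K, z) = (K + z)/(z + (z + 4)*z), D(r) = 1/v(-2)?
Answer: -84810/31 - 1080*I*√7/31 ≈ -2735.8 - 92.175*I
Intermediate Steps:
D(r) = ⅙ (D(r) = 1/6 = ⅙)
w(K, z) = (K + z)/(z + z*(4 + z)) (w(K, z) = (K + z)/(z + (4 + z)*z) = (K + z)/(z + z*(4 + z)))
(w(√(-6 - 1), D(4 - 1*(-5))) + 91)*(-30) = ((√(-6 - 1) + ⅙)/((⅙)*(5 + ⅙)) + 91)*(-30) = (6*(√(-7) + ⅙)/(31/6) + 91)*(-30) = (6*(6/31)*(I*√7 + ⅙) + 91)*(-30) = (6*(6/31)*(⅙ + I*√7) + 91)*(-30) = ((6/31 + 36*I*√7/31) + 91)*(-30) = (2827/31 + 36*I*√7/31)*(-30) = -84810/31 - 1080*I*√7/31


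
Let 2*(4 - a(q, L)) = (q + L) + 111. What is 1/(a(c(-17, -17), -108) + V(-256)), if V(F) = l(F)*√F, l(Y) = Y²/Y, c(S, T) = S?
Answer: 11/16777337 + 4096*I/16777337 ≈ 6.5565e-7 + 0.00024414*I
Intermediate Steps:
l(Y) = Y
a(q, L) = -103/2 - L/2 - q/2 (a(q, L) = 4 - ((q + L) + 111)/2 = 4 - ((L + q) + 111)/2 = 4 - (111 + L + q)/2 = 4 + (-111/2 - L/2 - q/2) = -103/2 - L/2 - q/2)
V(F) = F^(3/2) (V(F) = F*√F = F^(3/2))
1/(a(c(-17, -17), -108) + V(-256)) = 1/((-103/2 - ½*(-108) - ½*(-17)) + (-256)^(3/2)) = 1/((-103/2 + 54 + 17/2) - 4096*I) = 1/(11 - 4096*I) = (11 + 4096*I)/16777337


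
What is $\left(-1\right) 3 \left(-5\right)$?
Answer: $15$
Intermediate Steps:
$\left(-1\right) 3 \left(-5\right) = \left(-3\right) \left(-5\right) = 15$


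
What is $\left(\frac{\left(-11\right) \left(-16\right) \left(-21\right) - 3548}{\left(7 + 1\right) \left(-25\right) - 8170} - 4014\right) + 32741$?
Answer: $\frac{120226117}{4185} \approx 28728.0$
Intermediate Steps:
$\left(\frac{\left(-11\right) \left(-16\right) \left(-21\right) - 3548}{\left(7 + 1\right) \left(-25\right) - 8170} - 4014\right) + 32741 = \left(\frac{176 \left(-21\right) - 3548}{8 \left(-25\right) - 8170} - 4014\right) + 32741 = \left(\frac{-3696 - 3548}{-200 - 8170} - 4014\right) + 32741 = \left(- \frac{7244}{-8370} - 4014\right) + 32741 = \left(\left(-7244\right) \left(- \frac{1}{8370}\right) - 4014\right) + 32741 = \left(\frac{3622}{4185} - 4014\right) + 32741 = - \frac{16794968}{4185} + 32741 = \frac{120226117}{4185}$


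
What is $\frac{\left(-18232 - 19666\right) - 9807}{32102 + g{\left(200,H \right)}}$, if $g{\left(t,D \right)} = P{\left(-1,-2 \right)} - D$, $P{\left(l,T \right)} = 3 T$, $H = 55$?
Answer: $- \frac{47705}{32041} \approx -1.4889$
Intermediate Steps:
$g{\left(t,D \right)} = -6 - D$ ($g{\left(t,D \right)} = 3 \left(-2\right) - D = -6 - D$)
$\frac{\left(-18232 - 19666\right) - 9807}{32102 + g{\left(200,H \right)}} = \frac{\left(-18232 - 19666\right) - 9807}{32102 - 61} = \frac{-37898 - 9807}{32102 - 61} = - \frac{47705}{32041}$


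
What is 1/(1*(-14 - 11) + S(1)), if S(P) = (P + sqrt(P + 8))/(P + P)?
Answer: -1/23 ≈ -0.043478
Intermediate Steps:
S(P) = (P + sqrt(8 + P))/(2*P) (S(P) = (P + sqrt(8 + P))/((2*P)) = (P + sqrt(8 + P))*(1/(2*P)) = (P + sqrt(8 + P))/(2*P))
1/(1*(-14 - 11) + S(1)) = 1/(1*(-14 - 11) + (1/2)*(1 + sqrt(8 + 1))/1) = 1/(1*(-25) + (1/2)*1*(1 + sqrt(9))) = 1/(-25 + (1/2)*1*(1 + 3)) = 1/(-25 + (1/2)*1*4) = 1/(-25 + 2) = 1/(-23) = -1/23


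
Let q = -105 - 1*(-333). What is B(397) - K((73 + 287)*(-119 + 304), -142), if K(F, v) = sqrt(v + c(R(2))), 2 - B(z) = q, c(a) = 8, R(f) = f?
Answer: -226 - I*sqrt(134) ≈ -226.0 - 11.576*I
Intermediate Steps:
q = 228 (q = -105 + 333 = 228)
B(z) = -226 (B(z) = 2 - 1*228 = 2 - 228 = -226)
K(F, v) = sqrt(8 + v) (K(F, v) = sqrt(v + 8) = sqrt(8 + v))
B(397) - K((73 + 287)*(-119 + 304), -142) = -226 - sqrt(8 - 142) = -226 - sqrt(-134) = -226 - I*sqrt(134)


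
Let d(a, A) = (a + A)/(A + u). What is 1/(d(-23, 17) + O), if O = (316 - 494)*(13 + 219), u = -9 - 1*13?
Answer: -5/206474 ≈ -2.4216e-5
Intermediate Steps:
u = -22 (u = -9 - 13 = -22)
O = -41296 (O = -178*232 = -41296)
d(a, A) = (A + a)/(-22 + A) (d(a, A) = (a + A)/(A - 22) = (A + a)/(-22 + A))
1/(d(-23, 17) + O) = 1/((17 - 23)/(-22 + 17) - 41296) = 1/(-6/(-5) - 41296) = 1/(-⅕*(-6) - 41296) = 1/(6/5 - 41296) = 1/(-206474/5) = -5/206474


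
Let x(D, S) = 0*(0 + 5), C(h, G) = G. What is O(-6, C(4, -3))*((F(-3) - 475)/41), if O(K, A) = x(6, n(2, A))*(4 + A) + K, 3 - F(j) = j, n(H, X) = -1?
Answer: 2814/41 ≈ 68.634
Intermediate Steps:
x(D, S) = 0 (x(D, S) = 0*5 = 0)
F(j) = 3 - j
O(K, A) = K (O(K, A) = 0*(4 + A) + K = 0 + K = K)
O(-6, C(4, -3))*((F(-3) - 475)/41) = -6*((3 - 1*(-3)) - 475)/41 = -6*((3 + 3) - 475)/41 = -6*(6 - 475)/41 = -(-2814)/41 = -6*(-469/41) = 2814/41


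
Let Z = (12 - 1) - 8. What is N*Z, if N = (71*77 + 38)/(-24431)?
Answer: -16515/24431 ≈ -0.67599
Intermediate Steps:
N = -5505/24431 (N = (5467 + 38)*(-1/24431) = 5505*(-1/24431) = -5505/24431 ≈ -0.22533)
Z = 3 (Z = 11 - 8 = 3)
N*Z = -5505/24431*3 = -16515/24431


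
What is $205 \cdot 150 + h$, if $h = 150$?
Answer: $30900$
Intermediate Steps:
$205 \cdot 150 + h = 205 \cdot 150 + 150 = 30750 + 150 = 30900$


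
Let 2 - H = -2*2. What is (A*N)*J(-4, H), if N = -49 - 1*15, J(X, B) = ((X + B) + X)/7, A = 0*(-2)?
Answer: 0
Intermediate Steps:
A = 0
H = 6 (H = 2 - (-2)*2 = 2 - 1*(-4) = 2 + 4 = 6)
J(X, B) = B/7 + 2*X/7 (J(X, B) = ((B + X) + X)*(⅐) = (B + 2*X)*(⅐) = B/7 + 2*X/7)
N = -64 (N = -49 - 15 = -64)
(A*N)*J(-4, H) = (0*(-64))*((⅐)*6 + (2/7)*(-4)) = 0*(6/7 - 8/7) = 0*(-2/7) = 0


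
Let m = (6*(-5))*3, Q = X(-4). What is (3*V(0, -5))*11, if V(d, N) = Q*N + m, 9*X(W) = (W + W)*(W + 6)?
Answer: -8030/3 ≈ -2676.7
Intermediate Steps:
X(W) = 2*W*(6 + W)/9 (X(W) = ((W + W)*(W + 6))/9 = ((2*W)*(6 + W))/9 = (2*W*(6 + W))/9 = 2*W*(6 + W)/9)
Q = -16/9 (Q = (2/9)*(-4)*(6 - 4) = (2/9)*(-4)*2 = -16/9 ≈ -1.7778)
m = -90 (m = -30*3 = -90)
V(d, N) = -90 - 16*N/9 (V(d, N) = -16*N/9 - 90 = -90 - 16*N/9)
(3*V(0, -5))*11 = (3*(-90 - 16/9*(-5)))*11 = (3*(-90 + 80/9))*11 = (3*(-730/9))*11 = -730/3*11 = -8030/3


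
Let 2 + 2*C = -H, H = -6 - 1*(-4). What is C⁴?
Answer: 0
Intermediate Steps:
H = -2 (H = -6 + 4 = -2)
C = 0 (C = -1 + (-1*(-2))/2 = -1 + (½)*2 = -1 + 1 = 0)
C⁴ = 0⁴ = 0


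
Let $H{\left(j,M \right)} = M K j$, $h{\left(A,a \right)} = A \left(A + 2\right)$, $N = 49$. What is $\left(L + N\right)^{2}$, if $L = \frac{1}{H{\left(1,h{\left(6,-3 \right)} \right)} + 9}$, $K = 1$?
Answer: $\frac{7806436}{3249} \approx 2402.7$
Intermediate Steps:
$h{\left(A,a \right)} = A \left(2 + A\right)$
$H{\left(j,M \right)} = M j$ ($H{\left(j,M \right)} = M 1 j = M j$)
$L = \frac{1}{57}$ ($L = \frac{1}{6 \left(2 + 6\right) 1 + 9} = \frac{1}{6 \cdot 8 \cdot 1 + 9} = \frac{1}{48 \cdot 1 + 9} = \frac{1}{48 + 9} = \frac{1}{57} \approx 0.017544$)
$\left(L + N\right)^{2} = \left(\frac{1}{57} + 49\right)^{2} = \left(\frac{2794}{57}\right)^{2} = \frac{7806436}{3249}$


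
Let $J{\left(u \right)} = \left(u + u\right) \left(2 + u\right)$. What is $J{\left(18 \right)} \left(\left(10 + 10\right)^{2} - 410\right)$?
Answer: $-7200$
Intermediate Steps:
$J{\left(u \right)} = 2 u \left(2 + u\right)$
$J{\left(18 \right)} \left(\left(10 + 10\right)^{2} - 410\right) = 2 \cdot 18 \left(2 + 18\right) \left(\left(10 + 10\right)^{2} - 410\right) = 2 \cdot 18 \cdot 20 \left(20^{2} - 410\right) = 720 \left(400 - 410\right) = 720 \left(-10\right) = -7200$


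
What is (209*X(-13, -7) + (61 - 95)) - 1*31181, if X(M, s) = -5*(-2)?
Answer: -29125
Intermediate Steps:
X(M, s) = 10
(209*X(-13, -7) + (61 - 95)) - 1*31181 = (209*10 + (61 - 95)) - 1*31181 = (2090 - 34) - 31181 = 2056 - 31181 = -29125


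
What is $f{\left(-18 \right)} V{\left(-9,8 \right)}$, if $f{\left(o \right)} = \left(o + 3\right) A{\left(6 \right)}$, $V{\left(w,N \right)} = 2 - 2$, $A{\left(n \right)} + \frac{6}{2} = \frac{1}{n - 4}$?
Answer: $0$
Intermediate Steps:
$A{\left(n \right)} = -3 + \frac{1}{-4 + n}$ ($A{\left(n \right)} = -3 + \frac{1}{n - 4} = -3 + \frac{1}{-4 + n}$)
$V{\left(w,N \right)} = 0$ ($V{\left(w,N \right)} = 2 - 2 = 0$)
$f{\left(o \right)} = - \frac{15}{2} - \frac{5 o}{2}$ ($f{\left(o \right)} = \left(o + 3\right) \frac{13 - 18}{-4 + 6} = \left(3 + o\right) \frac{13 - 18}{2} = \left(3 + o\right) \frac{1}{2} \left(-5\right) = \left(3 + o\right) \left(- \frac{5}{2}\right) = - \frac{15}{2} - \frac{5 o}{2}$)
$f{\left(-18 \right)} V{\left(-9,8 \right)} = \left(- \frac{15}{2} - -45\right) 0 = \left(- \frac{15}{2} + 45\right) 0 = \frac{75}{2} \cdot 0 = 0$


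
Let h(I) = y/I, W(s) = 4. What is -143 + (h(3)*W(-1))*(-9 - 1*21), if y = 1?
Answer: -183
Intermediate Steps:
h(I) = 1/I
-143 + (h(3)*W(-1))*(-9 - 1*21) = -143 + (4/3)*(-9 - 1*21) = -143 + ((⅓)*4)*(-9 - 21) = -143 + (4/3)*(-30) = -143 - 40 = -183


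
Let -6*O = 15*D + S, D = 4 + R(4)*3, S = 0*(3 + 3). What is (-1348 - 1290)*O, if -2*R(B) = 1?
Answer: 32975/2 ≈ 16488.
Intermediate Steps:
S = 0 (S = 0*6 = 0)
R(B) = -½ (R(B) = -½*1 = -½)
D = 5/2 (D = 4 - ½*3 = 4 - 3/2 = 5/2 ≈ 2.5000)
O = -25/4 (O = -(15*(5/2) + 0)/6 = -(75/2 + 0)/6 = -⅙*75/2 = -25/4 ≈ -6.2500)
(-1348 - 1290)*O = (-1348 - 1290)*(-25/4) = -2638*(-25/4) = 32975/2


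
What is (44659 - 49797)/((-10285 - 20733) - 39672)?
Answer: 2569/35345 ≈ 0.072684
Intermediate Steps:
(44659 - 49797)/((-10285 - 20733) - 39672) = -5138/(-31018 - 39672) = -5138/(-70690) = -5138*(-1/70690) = 2569/35345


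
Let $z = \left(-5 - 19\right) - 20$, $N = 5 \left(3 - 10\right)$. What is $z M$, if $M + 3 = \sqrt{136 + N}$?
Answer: $132 - 44 \sqrt{101} \approx -310.19$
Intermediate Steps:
$N = -35$ ($N = 5 \left(-7\right) = -35$)
$z = -44$ ($z = -24 - 20 = -44$)
$M = -3 + \sqrt{101}$ ($M = -3 + \sqrt{136 - 35} = -3 + \sqrt{101} \approx 7.0499$)
$z M = - 44 \left(-3 + \sqrt{101}\right) = 132 - 44 \sqrt{101}$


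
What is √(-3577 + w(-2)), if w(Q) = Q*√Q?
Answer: √(-3577 - 2*I*√2) ≈ 0.0236 - 59.808*I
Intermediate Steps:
w(Q) = Q^(3/2)
√(-3577 + w(-2)) = √(-3577 + (-2)^(3/2)) = √(-3577 - 2*I*√2)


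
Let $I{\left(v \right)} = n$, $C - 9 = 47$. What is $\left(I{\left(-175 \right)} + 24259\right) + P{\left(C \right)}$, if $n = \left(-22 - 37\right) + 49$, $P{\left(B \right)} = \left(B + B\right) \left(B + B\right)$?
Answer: $36793$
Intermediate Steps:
$C = 56$ ($C = 9 + 47 = 56$)
$P{\left(B \right)} = 4 B^{2}$ ($P{\left(B \right)} = 2 B 2 B = 4 B^{2}$)
$n = -10$ ($n = -59 + 49 = -10$)
$I{\left(v \right)} = -10$
$\left(I{\left(-175 \right)} + 24259\right) + P{\left(C \right)} = \left(-10 + 24259\right) + 4 \cdot 56^{2} = 24249 + 4 \cdot 3136 = 24249 + 12544 = 36793$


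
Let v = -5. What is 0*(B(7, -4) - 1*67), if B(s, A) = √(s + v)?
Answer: 0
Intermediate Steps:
B(s, A) = √(-5 + s) (B(s, A) = √(s - 5) = √(-5 + s))
0*(B(7, -4) - 1*67) = 0*(√(-5 + 7) - 1*67) = 0*(√2 - 67) = 0*(-67 + √2) = 0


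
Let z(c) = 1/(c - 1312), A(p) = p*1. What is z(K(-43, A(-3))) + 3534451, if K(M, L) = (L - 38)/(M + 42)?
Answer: 4492287220/1271 ≈ 3.5345e+6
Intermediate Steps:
A(p) = p
K(M, L) = (-38 + L)/(42 + M)
z(c) = 1/(-1312 + c)
z(K(-43, A(-3))) + 3534451 = 1/(-1312 + (-38 - 3)/(42 - 43)) + 3534451 = 1/(-1312 - 41/(-1)) + 3534451 = 1/(-1312 - 1*(-41)) + 3534451 = 1/(-1312 + 41) + 3534451 = 1/(-1271) + 3534451 = -1/1271 + 3534451 = 4492287220/1271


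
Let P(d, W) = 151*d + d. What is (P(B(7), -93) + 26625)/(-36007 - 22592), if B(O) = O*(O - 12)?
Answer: -21305/58599 ≈ -0.36357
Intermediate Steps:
B(O) = O*(-12 + O)
P(d, W) = 152*d
(P(B(7), -93) + 26625)/(-36007 - 22592) = (152*(7*(-12 + 7)) + 26625)/(-36007 - 22592) = (152*(7*(-5)) + 26625)/(-58599) = (152*(-35) + 26625)*(-1/58599) = (-5320 + 26625)*(-1/58599) = 21305*(-1/58599) = -21305/58599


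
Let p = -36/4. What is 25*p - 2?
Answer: -227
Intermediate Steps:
p = -9 (p = -36*1/4 = -9)
25*p - 2 = 25*(-9) - 2 = -225 - 2 = -227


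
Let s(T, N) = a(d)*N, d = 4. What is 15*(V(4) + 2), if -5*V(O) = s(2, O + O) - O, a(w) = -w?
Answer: 138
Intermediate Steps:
s(T, N) = -4*N (s(T, N) = (-1*4)*N = -4*N)
V(O) = 9*O/5 (V(O) = -(-4*(O + O) - O)/5 = -(-8*O - O)/5 = -(-9)*O/5 = 9*O/5)
15*(V(4) + 2) = 15*((9/5)*4 + 2) = 15*(36/5 + 2) = 15*(46/5) = 138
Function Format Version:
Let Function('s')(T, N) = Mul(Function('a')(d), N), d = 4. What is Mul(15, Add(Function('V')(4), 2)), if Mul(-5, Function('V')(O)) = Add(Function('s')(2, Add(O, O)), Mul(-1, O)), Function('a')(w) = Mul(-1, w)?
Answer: 138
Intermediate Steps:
Function('s')(T, N) = Mul(-4, N) (Function('s')(T, N) = Mul(Mul(-1, 4), N) = Mul(-4, N))
Function('V')(O) = Mul(Rational(9, 5), O) (Function('V')(O) = Mul(Rational(-1, 5), Add(Mul(-4, Add(O, O)), Mul(-1, O))) = Mul(Rational(-1, 5), Add(Mul(-4, Mul(2, O)), Mul(-1, O))) = Mul(Rational(-1, 5), Add(Mul(-8, O), Mul(-1, O))) = Mul(Rational(-1, 5), Mul(-9, O)) = Mul(Rational(9, 5), O))
Mul(15, Add(Function('V')(4), 2)) = Mul(15, Add(Mul(Rational(9, 5), 4), 2)) = Mul(15, Add(Rational(36, 5), 2)) = Mul(15, Rational(46, 5)) = 138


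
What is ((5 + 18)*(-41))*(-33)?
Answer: 31119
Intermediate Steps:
((5 + 18)*(-41))*(-33) = (23*(-41))*(-33) = -943*(-33) = 31119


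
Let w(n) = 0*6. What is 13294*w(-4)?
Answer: 0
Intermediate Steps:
w(n) = 0
13294*w(-4) = 13294*0 = 0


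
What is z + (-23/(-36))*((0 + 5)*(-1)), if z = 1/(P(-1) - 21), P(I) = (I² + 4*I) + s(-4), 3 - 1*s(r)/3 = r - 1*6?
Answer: -563/180 ≈ -3.1278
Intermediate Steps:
s(r) = 27 - 3*r (s(r) = 9 - 3*(r - 1*6) = 9 - 3*(r - 6) = 9 - 3*(-6 + r) = 9 + (18 - 3*r) = 27 - 3*r)
P(I) = 39 + I² + 4*I (P(I) = (I² + 4*I) + (27 - 3*(-4)) = (I² + 4*I) + (27 + 12) = (I² + 4*I) + 39 = 39 + I² + 4*I)
z = 1/15 (z = 1/((39 + (-1)² + 4*(-1)) - 21) = 1/((39 + 1 - 4) - 21) = 1/(36 - 21) = 1/15 ≈ 0.066667)
z + (-23/(-36))*((0 + 5)*(-1)) = 1/15 + (-23/(-36))*((0 + 5)*(-1)) = 1/15 + (-23*(-1/36))*(5*(-1)) = 1/15 + (23/36)*(-5) = 1/15 - 115/36 = -563/180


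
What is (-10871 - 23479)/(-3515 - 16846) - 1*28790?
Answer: -195386280/6787 ≈ -28788.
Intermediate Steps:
(-10871 - 23479)/(-3515 - 16846) - 1*28790 = -34350/(-20361) - 28790 = -34350*(-1/20361) - 28790 = 11450/6787 - 28790 = -195386280/6787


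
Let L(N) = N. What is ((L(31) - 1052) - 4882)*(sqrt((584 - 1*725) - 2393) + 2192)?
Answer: -12939376 - 5903*I*sqrt(2534) ≈ -1.2939e+7 - 2.9715e+5*I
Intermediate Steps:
((L(31) - 1052) - 4882)*(sqrt((584 - 1*725) - 2393) + 2192) = ((31 - 1052) - 4882)*(sqrt((584 - 1*725) - 2393) + 2192) = (-1021 - 4882)*(sqrt((584 - 725) - 2393) + 2192) = -5903*(sqrt(-141 - 2393) + 2192) = -5903*(sqrt(-2534) + 2192) = -5903*(I*sqrt(2534) + 2192) = -5903*(2192 + I*sqrt(2534)) = -12939376 - 5903*I*sqrt(2534)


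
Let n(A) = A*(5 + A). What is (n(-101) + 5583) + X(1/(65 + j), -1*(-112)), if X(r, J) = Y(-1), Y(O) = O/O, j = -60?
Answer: 15280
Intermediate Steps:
Y(O) = 1
X(r, J) = 1
(n(-101) + 5583) + X(1/(65 + j), -1*(-112)) = (-101*(5 - 101) + 5583) + 1 = (-101*(-96) + 5583) + 1 = (9696 + 5583) + 1 = 15279 + 1 = 15280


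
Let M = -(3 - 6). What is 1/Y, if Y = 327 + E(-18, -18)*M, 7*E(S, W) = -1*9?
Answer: 7/2262 ≈ 0.0030946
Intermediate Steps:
E(S, W) = -9/7 (E(S, W) = (-1*9)/7 = (1/7)*(-9) = -9/7)
M = 3 (M = -1*(-3) = 3)
Y = 2262/7 (Y = 327 - 9/7*3 = 327 - 27/7 = 2262/7 ≈ 323.14)
1/Y = 1/(2262/7) = 7/2262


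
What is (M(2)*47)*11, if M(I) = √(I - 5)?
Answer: 517*I*√3 ≈ 895.47*I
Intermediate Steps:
M(I) = √(-5 + I)
(M(2)*47)*11 = (√(-5 + 2)*47)*11 = (√(-3)*47)*11 = ((I*√3)*47)*11 = (47*I*√3)*11 = 517*I*√3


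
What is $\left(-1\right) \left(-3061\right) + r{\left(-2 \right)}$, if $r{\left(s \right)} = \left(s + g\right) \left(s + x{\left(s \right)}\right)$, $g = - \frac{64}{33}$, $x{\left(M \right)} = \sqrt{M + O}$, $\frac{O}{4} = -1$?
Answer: $\frac{101273}{33} - \frac{130 i \sqrt{6}}{33} \approx 3068.9 - 9.6495 i$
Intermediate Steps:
$O = -4$ ($O = 4 \left(-1\right) = -4$)
$x{\left(M \right)} = \sqrt{-4 + M}$ ($x{\left(M \right)} = \sqrt{M - 4} = \sqrt{-4 + M}$)
$g = - \frac{64}{33}$ ($g = \left(-64\right) \frac{1}{33} = - \frac{64}{33} \approx -1.9394$)
$r{\left(s \right)} = \left(- \frac{64}{33} + s\right) \left(s + \sqrt{-4 + s}\right)$ ($r{\left(s \right)} = \left(s - \frac{64}{33}\right) \left(s + \sqrt{-4 + s}\right) = \left(- \frac{64}{33} + s\right) \left(s + \sqrt{-4 + s}\right)$)
$\left(-1\right) \left(-3061\right) + r{\left(-2 \right)} = \left(-1\right) \left(-3061\right) - \left(- \frac{128}{33} - 4 + \frac{130 \sqrt{-4 - 2}}{33}\right) = 3061 + \left(4 + \frac{128}{33} - \frac{64 \sqrt{-6}}{33} - 2 \sqrt{-6}\right) = 3061 + \left(4 + \frac{128}{33} - \frac{64 i \sqrt{6}}{33} - 2 i \sqrt{6}\right) = 3061 + \left(\frac{260}{33} - \frac{130 i \sqrt{6}}{33}\right) = \frac{101273}{33} - \frac{130 i \sqrt{6}}{33}$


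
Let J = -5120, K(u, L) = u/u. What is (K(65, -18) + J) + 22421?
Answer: 17302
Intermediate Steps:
K(u, L) = 1
(K(65, -18) + J) + 22421 = (1 - 5120) + 22421 = -5119 + 22421 = 17302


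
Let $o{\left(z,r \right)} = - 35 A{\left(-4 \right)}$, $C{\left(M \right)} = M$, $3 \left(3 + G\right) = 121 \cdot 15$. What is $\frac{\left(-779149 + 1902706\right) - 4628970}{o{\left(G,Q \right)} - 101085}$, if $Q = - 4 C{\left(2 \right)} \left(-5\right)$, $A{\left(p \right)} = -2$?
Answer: $\frac{3505413}{101015} \approx 34.702$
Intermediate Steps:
$G = 602$ ($G = -3 + \frac{121 \cdot 15}{3} = -3 + \frac{1}{3} \cdot 1815 = -3 + 605 = 602$)
$Q = 40$ ($Q = \left(-4\right) 2 \left(-5\right) = \left(-8\right) \left(-5\right) = 40$)
$o{\left(z,r \right)} = 70$ ($o{\left(z,r \right)} = \left(-35\right) \left(-2\right) = 70$)
$\frac{\left(-779149 + 1902706\right) - 4628970}{o{\left(G,Q \right)} - 101085} = \frac{\left(-779149 + 1902706\right) - 4628970}{70 - 101085} = \frac{1123557 - 4628970}{-101015} = \left(-3505413\right) \left(- \frac{1}{101015}\right) = \frac{3505413}{101015}$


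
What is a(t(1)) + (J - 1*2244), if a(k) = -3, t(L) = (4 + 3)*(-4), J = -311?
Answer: -2558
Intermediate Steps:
t(L) = -28 (t(L) = 7*(-4) = -28)
a(t(1)) + (J - 1*2244) = -3 + (-311 - 1*2244) = -3 + (-311 - 2244) = -3 - 2555 = -2558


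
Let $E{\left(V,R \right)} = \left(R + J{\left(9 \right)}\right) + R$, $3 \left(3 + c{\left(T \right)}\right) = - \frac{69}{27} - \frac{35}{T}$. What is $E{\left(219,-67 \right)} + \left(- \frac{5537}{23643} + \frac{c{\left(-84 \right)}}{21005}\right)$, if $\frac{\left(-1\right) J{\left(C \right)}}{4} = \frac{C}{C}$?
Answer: $- \frac{823801441687}{5959454580} \approx -138.23$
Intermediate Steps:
$J{\left(C \right)} = -4$ ($J{\left(C \right)} = - 4 \frac{C}{C} = \left(-4\right) 1 = -4$)
$c{\left(T \right)} = - \frac{104}{27} - \frac{35}{3 T}$ ($c{\left(T \right)} = -3 + \frac{- \frac{69}{27} - \frac{35}{T}}{3} = -3 + \frac{\left(-69\right) \frac{1}{27} - \frac{35}{T}}{3} = -3 + \frac{- \frac{23}{9} - \frac{35}{T}}{3} = -3 - \left(\frac{23}{27} + \frac{35}{3 T}\right) = - \frac{104}{27} - \frac{35}{3 T}$)
$E{\left(V,R \right)} = -4 + 2 R$ ($E{\left(V,R \right)} = \left(R - 4\right) + R = \left(-4 + R\right) + R = -4 + 2 R$)
$E{\left(219,-67 \right)} + \left(- \frac{5537}{23643} + \frac{c{\left(-84 \right)}}{21005}\right) = \left(-4 + 2 \left(-67\right)\right) - \left(\frac{5537}{23643} - \frac{\frac{1}{27} \frac{1}{-84} \left(-315 - -8736\right)}{21005}\right) = \left(-4 - 134\right) - \left(\frac{5537}{23643} - \frac{1}{27} \left(- \frac{1}{84}\right) \left(-315 + 8736\right) \frac{1}{21005}\right) = -138 - \left(\frac{5537}{23643} - \frac{1}{27} \left(- \frac{1}{84}\right) 8421 \cdot \frac{1}{21005}\right) = -138 - \frac{1396709647}{5959454580} = - \frac{823801441687}{5959454580}$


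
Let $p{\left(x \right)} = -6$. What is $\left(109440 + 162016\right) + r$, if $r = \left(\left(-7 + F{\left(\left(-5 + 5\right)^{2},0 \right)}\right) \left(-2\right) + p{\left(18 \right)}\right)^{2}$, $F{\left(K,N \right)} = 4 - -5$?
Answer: $271556$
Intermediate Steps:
$F{\left(K,N \right)} = 9$ ($F{\left(K,N \right)} = 4 + 5 = 9$)
$r = 100$ ($r = \left(\left(-7 + 9\right) \left(-2\right) - 6\right)^{2} = \left(2 \left(-2\right) - 6\right)^{2} = \left(-4 - 6\right)^{2} = \left(-10\right)^{2} = 100$)
$\left(109440 + 162016\right) + r = \left(109440 + 162016\right) + 100 = 271456 + 100 = 271556$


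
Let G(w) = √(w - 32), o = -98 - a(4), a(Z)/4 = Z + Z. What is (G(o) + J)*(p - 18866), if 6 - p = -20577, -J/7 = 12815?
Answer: -154023485 + 15453*I*√2 ≈ -1.5402e+8 + 21854.0*I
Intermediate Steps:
J = -89705 (J = -7*12815 = -89705)
p = 20583 (p = 6 - 1*(-20577) = 6 + 20577 = 20583)
a(Z) = 8*Z (a(Z) = 4*(Z + Z) = 4*(2*Z) = 8*Z)
o = -130 (o = -98 - 8*4 = -98 - 1*32 = -98 - 32 = -130)
G(w) = √(-32 + w)
(G(o) + J)*(p - 18866) = (√(-32 - 130) - 89705)*(20583 - 18866) = (√(-162) - 89705)*1717 = (9*I*√2 - 89705)*1717 = (-89705 + 9*I*√2)*1717 = -154023485 + 15453*I*√2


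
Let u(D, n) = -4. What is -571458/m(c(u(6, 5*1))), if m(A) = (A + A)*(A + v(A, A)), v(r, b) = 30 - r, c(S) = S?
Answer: 95243/40 ≈ 2381.1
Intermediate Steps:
m(A) = 60*A (m(A) = (A + A)*(A + (30 - A)) = (2*A)*30 = 60*A)
-571458/m(c(u(6, 5*1))) = -571458/(60*(-4)) = -571458/(-240) = -571458*(-1/240) = 95243/40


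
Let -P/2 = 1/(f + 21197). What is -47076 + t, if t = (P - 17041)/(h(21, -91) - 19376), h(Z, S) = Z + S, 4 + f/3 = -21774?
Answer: -40404018551137/858288102 ≈ -47075.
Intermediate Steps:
f = -65334 (f = -12 + 3*(-21774) = -12 - 65322 = -65334)
P = 2/44137 (P = -2/(-65334 + 21197) = -2/(-44137) = -2*(-1/44137) = 2/44137 ≈ 4.5313e-5)
h(Z, S) = S + Z
t = 752138615/858288102 (t = (2/44137 - 17041)/((-91 + 21) - 19376) = -752138615/(44137*(-70 - 19376)) = -752138615/44137/(-19446) = -752138615/44137*(-1/19446) = 752138615/858288102 ≈ 0.87632)
-47076 + t = -47076 + 752138615/858288102 = -40404018551137/858288102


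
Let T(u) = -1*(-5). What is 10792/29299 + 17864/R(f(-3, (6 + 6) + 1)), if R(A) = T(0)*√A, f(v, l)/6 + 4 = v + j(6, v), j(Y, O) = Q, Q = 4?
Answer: 10792/29299 - 8932*I*√2/15 ≈ 0.36834 - 842.12*I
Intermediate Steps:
T(u) = 5
j(Y, O) = 4
f(v, l) = 6*v (f(v, l) = -24 + 6*(v + 4) = -24 + 6*(4 + v) = -24 + (24 + 6*v) = 6*v)
R(A) = 5*√A
10792/29299 + 17864/R(f(-3, (6 + 6) + 1)) = 10792/29299 + 17864/((5*√(6*(-3)))) = 10792*(1/29299) + 17864/((5*√(-18))) = 10792/29299 + 17864/((5*(3*I*√2))) = 10792/29299 + 17864/((15*I*√2)) = 10792/29299 + 17864*(-I*√2/30) = 10792/29299 - 8932*I*√2/15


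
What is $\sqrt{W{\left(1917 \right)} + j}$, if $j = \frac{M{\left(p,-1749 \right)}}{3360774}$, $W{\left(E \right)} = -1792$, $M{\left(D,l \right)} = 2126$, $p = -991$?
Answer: $\frac{i \sqrt{5060069455574667}}{1680387} \approx 42.332 i$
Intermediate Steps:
$j = \frac{1063}{1680387}$ ($j = \frac{2126}{3360774} = 2126 \cdot \frac{1}{3360774} = \frac{1063}{1680387} \approx 0.00063259$)
$\sqrt{W{\left(1917 \right)} + j} = \sqrt{-1792 + \frac{1063}{1680387}} = \sqrt{- \frac{3011252441}{1680387}} = \frac{i \sqrt{5060069455574667}}{1680387}$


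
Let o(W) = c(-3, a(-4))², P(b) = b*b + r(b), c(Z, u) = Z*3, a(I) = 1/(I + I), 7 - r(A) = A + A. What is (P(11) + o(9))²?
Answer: 34969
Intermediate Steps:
r(A) = 7 - 2*A (r(A) = 7 - (A + A) = 7 - 2*A)
a(I) = 1/(2*I)
c(Z, u) = 3*Z
P(b) = 7 + b² - 2*b (P(b) = b*b + (7 - 2*b) = b² + (7 - 2*b) = 7 + b² - 2*b)
o(W) = 81 (o(W) = (3*(-3))² = (-9)² = 81)
(P(11) + o(9))² = ((7 + 11² - 2*11) + 81)² = ((7 + 121 - 22) + 81)² = (106 + 81)² = 187² = 34969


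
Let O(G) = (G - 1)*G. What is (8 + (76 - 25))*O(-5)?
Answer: 1770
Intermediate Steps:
O(G) = G*(-1 + G) (O(G) = (-1 + G)*G = G*(-1 + G))
(8 + (76 - 25))*O(-5) = (8 + (76 - 25))*(-5*(-1 - 5)) = (8 + 51)*(-5*(-6)) = 59*30 = 1770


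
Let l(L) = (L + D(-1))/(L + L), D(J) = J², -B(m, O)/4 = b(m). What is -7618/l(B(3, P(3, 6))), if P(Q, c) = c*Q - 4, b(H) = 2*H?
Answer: -365664/23 ≈ -15898.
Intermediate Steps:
P(Q, c) = -4 + Q*c (P(Q, c) = Q*c - 4 = -4 + Q*c)
B(m, O) = -8*m
l(L) = (1 + L)/(2*L) (l(L) = (L + (-1)²)/(L + L) = (L + 1)/((2*L)) = (1 + L)*(1/(2*L)) = (1 + L)/(2*L))
-7618/l(B(3, P(3, 6))) = -7618*(-48/(1 - 8*3)) = -7618*(-48/(1 - 24)) = -7618/((½)*(-1/24)*(-23)) = -7618/23/48 = -7618*48/23 = -365664/23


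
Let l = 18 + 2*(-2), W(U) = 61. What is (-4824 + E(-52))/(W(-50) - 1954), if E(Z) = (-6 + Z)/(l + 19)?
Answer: 159250/62469 ≈ 2.5493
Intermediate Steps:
l = 14 (l = 18 - 4 = 14)
E(Z) = -2/11 + Z/33 (E(Z) = (-6 + Z)/(14 + 19) = (-6 + Z)/33 = (-6 + Z)*(1/33) = -2/11 + Z/33)
(-4824 + E(-52))/(W(-50) - 1954) = (-4824 + (-2/11 + (1/33)*(-52)))/(61 - 1954) = (-4824 + (-2/11 - 52/33))/(-1893) = (-4824 - 58/33)*(-1/1893) = -159250/33*(-1/1893) = 159250/62469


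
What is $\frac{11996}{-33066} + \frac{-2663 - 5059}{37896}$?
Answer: $- \frac{59161339}{104422428} \approx -0.56656$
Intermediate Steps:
$\frac{11996}{-33066} + \frac{-2663 - 5059}{37896} = 11996 \left(- \frac{1}{33066}\right) - \frac{1287}{6316} = - \frac{5998}{16533} - \frac{1287}{6316} = - \frac{59161339}{104422428}$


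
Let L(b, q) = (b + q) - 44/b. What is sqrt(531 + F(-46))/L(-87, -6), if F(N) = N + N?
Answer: -87*sqrt(439)/8047 ≈ -0.22653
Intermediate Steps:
F(N) = 2*N
L(b, q) = b + q - 44/b
sqrt(531 + F(-46))/L(-87, -6) = sqrt(531 + 2*(-46))/(-87 - 6 - 44/(-87)) = sqrt(531 - 92)/(-87 - 6 - 44*(-1/87)) = sqrt(439)/(-87 - 6 + 44/87) = sqrt(439)/(-8047/87) = sqrt(439)*(-87/8047) = -87*sqrt(439)/8047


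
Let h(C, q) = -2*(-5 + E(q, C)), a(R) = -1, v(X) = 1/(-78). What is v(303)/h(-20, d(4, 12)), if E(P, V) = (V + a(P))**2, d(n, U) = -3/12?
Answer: 1/68016 ≈ 1.4702e-5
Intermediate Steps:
v(X) = -1/78
d(n, U) = -1/4 (d(n, U) = -3*1/12 = -1/4)
E(P, V) = (-1 + V)**2 (E(P, V) = (V - 1)**2 = (-1 + V)**2)
h(C, q) = 10 - 2*(-1 + C)**2 (h(C, q) = -2*(-5 + (-1 + C)**2) = 10 - 2*(-1 + C)**2)
v(303)/h(-20, d(4, 12)) = -1/(78*(10 - 2*(-1 - 20)**2)) = -1/(78*(10 - 2*(-21)**2)) = -1/(78*(10 - 2*441)) = -1/(78*(10 - 882)) = -1/78/(-872) = -1/78*(-1/872) = 1/68016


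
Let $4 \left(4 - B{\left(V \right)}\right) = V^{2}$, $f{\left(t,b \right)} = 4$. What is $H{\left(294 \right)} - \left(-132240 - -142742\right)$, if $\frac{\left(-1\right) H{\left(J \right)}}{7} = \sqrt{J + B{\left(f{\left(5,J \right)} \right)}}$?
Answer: $-10502 - 49 \sqrt{6} \approx -10622.0$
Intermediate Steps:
$B{\left(V \right)} = 4 - \frac{V^{2}}{4}$
$H{\left(J \right)} = - 7 \sqrt{J}$ ($H{\left(J \right)} = - 7 \sqrt{J + \left(4 - \frac{4^{2}}{4}\right)} = - 7 \sqrt{J + \left(4 - 4\right)} = - 7 \sqrt{J + 0} = - 7 \sqrt{J}$)
$H{\left(294 \right)} - \left(-132240 - -142742\right) = - 7 \sqrt{294} - \left(-132240 - -142742\right) = - 7 \cdot 7 \sqrt{6} - \left(-132240 + 142742\right) = - 49 \sqrt{6} - 10502 = -10502 - 49 \sqrt{6}$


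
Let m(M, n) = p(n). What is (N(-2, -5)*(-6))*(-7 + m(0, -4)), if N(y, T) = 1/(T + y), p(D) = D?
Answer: -66/7 ≈ -9.4286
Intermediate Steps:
m(M, n) = n
(N(-2, -5)*(-6))*(-7 + m(0, -4)) = (-6/(-5 - 2))*(-7 - 4) = (-6/(-7))*(-11) = -⅐*(-6)*(-11) = (6/7)*(-11) = -66/7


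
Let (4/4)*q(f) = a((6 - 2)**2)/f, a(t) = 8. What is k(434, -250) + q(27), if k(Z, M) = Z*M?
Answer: -2929492/27 ≈ -1.0850e+5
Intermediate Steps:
q(f) = 8/f
k(Z, M) = M*Z
k(434, -250) + q(27) = -250*434 + 8/27 = -108500 + 8*(1/27) = -108500 + 8/27 = -2929492/27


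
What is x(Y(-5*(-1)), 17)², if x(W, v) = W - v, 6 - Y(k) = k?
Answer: 256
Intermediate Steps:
Y(k) = 6 - k
x(Y(-5*(-1)), 17)² = ((6 - (-5)*(-1)) - 1*17)² = ((6 - 1*5) - 17)² = ((6 - 5) - 17)² = (1 - 17)² = (-16)² = 256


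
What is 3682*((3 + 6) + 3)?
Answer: 44184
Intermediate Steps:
3682*((3 + 6) + 3) = 3682*(9 + 3) = 3682*12 = 44184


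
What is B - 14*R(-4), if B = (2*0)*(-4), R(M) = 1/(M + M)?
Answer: 7/4 ≈ 1.7500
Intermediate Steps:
R(M) = 1/(2*M)
B = 0 (B = 0*(-4) = 0)
B - 14*R(-4) = 0 - 7/(-4) = 0 - 7*(-1)/4 = 0 - 14*(-⅛) = 0 + 7/4 = 7/4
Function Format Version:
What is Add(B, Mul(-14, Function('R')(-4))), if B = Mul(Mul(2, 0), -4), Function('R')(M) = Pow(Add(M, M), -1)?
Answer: Rational(7, 4) ≈ 1.7500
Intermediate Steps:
Function('R')(M) = Mul(Rational(1, 2), Pow(M, -1)) (Function('R')(M) = Pow(Mul(2, M), -1) = Mul(Rational(1, 2), Pow(M, -1)))
B = 0 (B = Mul(0, -4) = 0)
Add(B, Mul(-14, Function('R')(-4))) = Add(0, Mul(-14, Mul(Rational(1, 2), Pow(-4, -1)))) = Add(0, Mul(-14, Mul(Rational(1, 2), Rational(-1, 4)))) = Add(0, Mul(-14, Rational(-1, 8))) = Add(0, Rational(7, 4)) = Rational(7, 4)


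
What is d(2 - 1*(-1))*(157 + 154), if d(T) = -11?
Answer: -3421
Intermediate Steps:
d(2 - 1*(-1))*(157 + 154) = -11*(157 + 154) = -11*311 = -3421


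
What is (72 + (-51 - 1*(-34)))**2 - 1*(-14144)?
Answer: 17169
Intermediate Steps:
(72 + (-51 - 1*(-34)))**2 - 1*(-14144) = (72 + (-51 + 34))**2 + 14144 = (72 - 17)**2 + 14144 = 55**2 + 14144 = 3025 + 14144 = 17169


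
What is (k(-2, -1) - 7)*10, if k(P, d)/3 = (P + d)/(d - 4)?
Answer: -52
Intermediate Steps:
k(P, d) = 3*(P + d)/(-4 + d) (k(P, d) = 3*((P + d)/(d - 4)) = 3*((P + d)/(-4 + d)) = 3*(P + d)/(-4 + d))
(k(-2, -1) - 7)*10 = (3*(-2 - 1)/(-4 - 1) - 7)*10 = (3*(-3)/(-5) - 7)*10 = (3*(-⅕)*(-3) - 7)*10 = (9/5 - 7)*10 = -26/5*10 = -52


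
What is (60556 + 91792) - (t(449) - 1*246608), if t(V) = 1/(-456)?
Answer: 181923937/456 ≈ 3.9896e+5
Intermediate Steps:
t(V) = -1/456
(60556 + 91792) - (t(449) - 1*246608) = (60556 + 91792) - (-1/456 - 1*246608) = 152348 - (-1/456 - 246608) = 152348 - 1*(-112453249/456) = 152348 + 112453249/456 = 181923937/456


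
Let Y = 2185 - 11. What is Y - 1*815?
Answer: 1359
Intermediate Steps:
Y = 2174
Y - 1*815 = 2174 - 1*815 = 2174 - 815 = 1359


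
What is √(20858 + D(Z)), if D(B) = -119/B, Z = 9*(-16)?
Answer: √3003671/12 ≈ 144.43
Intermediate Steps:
Z = -144
√(20858 + D(Z)) = √(20858 - 119/(-144)) = √(20858 - 119*(-1/144)) = √(20858 + 119/144) = √(3003671/144) = √3003671/12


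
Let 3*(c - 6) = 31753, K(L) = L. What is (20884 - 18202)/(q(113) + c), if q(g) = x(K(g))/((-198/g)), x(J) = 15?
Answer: 59004/232799 ≈ 0.25345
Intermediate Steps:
c = 31771/3 (c = 6 + (1/3)*31753 = 6 + 31753/3 = 31771/3 ≈ 10590.)
q(g) = -5*g/66 (q(g) = 15/((-198/g)) = 15*(-g/198) = -5*g/66)
(20884 - 18202)/(q(113) + c) = (20884 - 18202)/(-5/66*113 + 31771/3) = 2682/(-565/66 + 31771/3) = 2682/(232799/22) = 2682*(22/232799) = 59004/232799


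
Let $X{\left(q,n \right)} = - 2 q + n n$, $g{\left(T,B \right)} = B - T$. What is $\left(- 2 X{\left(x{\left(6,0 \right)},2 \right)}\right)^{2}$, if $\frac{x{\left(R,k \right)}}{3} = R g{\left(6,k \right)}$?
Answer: $193600$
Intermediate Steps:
$x{\left(R,k \right)} = 3 R \left(-6 + k\right)$ ($x{\left(R,k \right)} = 3 R \left(k - 6\right) = 3 R \left(-6 + k\right)$)
$X{\left(q,n \right)} = n^{2} - 2 q$ ($X{\left(q,n \right)} = - 2 q + n^{2} = n^{2} - 2 q$)
$\left(- 2 X{\left(x{\left(6,0 \right)},2 \right)}\right)^{2} = \left(- 2 \left(2^{2} - 2 \cdot 3 \cdot 6 \left(-6 + 0\right)\right)\right)^{2} = \left(- 2 \left(4 - 2 \cdot 3 \cdot 6 \left(-6\right)\right)\right)^{2} = \left(- 2 \left(4 - -216\right)\right)^{2} = \left(- 2 \left(4 + 216\right)\right)^{2} = \left(\left(-2\right) 220\right)^{2} = \left(-440\right)^{2} = 193600$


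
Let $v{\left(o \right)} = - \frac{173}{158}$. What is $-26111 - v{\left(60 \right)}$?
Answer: $- \frac{4125365}{158} \approx -26110.0$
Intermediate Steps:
$v{\left(o \right)} = - \frac{173}{158}$ ($v{\left(o \right)} = \left(-173\right) \frac{1}{158} = - \frac{173}{158}$)
$-26111 - v{\left(60 \right)} = -26111 - - \frac{173}{158} = -26111 + \frac{173}{158} = - \frac{4125365}{158}$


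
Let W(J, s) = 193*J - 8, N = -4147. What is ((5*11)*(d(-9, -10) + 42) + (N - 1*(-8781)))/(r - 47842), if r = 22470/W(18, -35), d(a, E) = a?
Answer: -11176117/82898951 ≈ -0.13482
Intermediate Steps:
W(J, s) = -8 + 193*J
r = 11235/1733 (r = 22470/(-8 + 193*18) = 22470/(-8 + 3474) = 22470/3466 = 22470*(1/3466) = 11235/1733 ≈ 6.4830)
((5*11)*(d(-9, -10) + 42) + (N - 1*(-8781)))/(r - 47842) = ((5*11)*(-9 + 42) + (-4147 - 1*(-8781)))/(11235/1733 - 47842) = (55*33 + (-4147 + 8781))/(-82898951/1733) = (1815 + 4634)*(-1733/82898951) = 6449*(-1733/82898951) = -11176117/82898951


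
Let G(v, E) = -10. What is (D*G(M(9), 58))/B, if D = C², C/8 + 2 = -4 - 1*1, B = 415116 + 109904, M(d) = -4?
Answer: -1568/26251 ≈ -0.059731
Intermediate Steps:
B = 525020
C = -56 (C = -16 + 8*(-4 - 1*1) = -16 + 8*(-4 - 1) = -16 + 8*(-5) = -16 - 40 = -56)
D = 3136 (D = (-56)² = 3136)
(D*G(M(9), 58))/B = (3136*(-10))/525020 = -31360*1/525020 = -1568/26251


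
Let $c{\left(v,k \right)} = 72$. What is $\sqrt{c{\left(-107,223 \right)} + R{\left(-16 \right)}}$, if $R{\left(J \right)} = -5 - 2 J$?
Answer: $3 \sqrt{11} \approx 9.9499$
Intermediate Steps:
$\sqrt{c{\left(-107,223 \right)} + R{\left(-16 \right)}} = \sqrt{72 - -27} = \sqrt{72 + \left(-5 + 32\right)} = \sqrt{72 + 27} = \sqrt{99} = 3 \sqrt{11}$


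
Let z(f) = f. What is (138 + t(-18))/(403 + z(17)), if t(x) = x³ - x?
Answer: -473/35 ≈ -13.514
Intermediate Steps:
(138 + t(-18))/(403 + z(17)) = (138 + ((-18)³ - 1*(-18)))/(403 + 17) = (138 + (-5832 + 18))/420 = (138 - 5814)*(1/420) = -5676*1/420 = -473/35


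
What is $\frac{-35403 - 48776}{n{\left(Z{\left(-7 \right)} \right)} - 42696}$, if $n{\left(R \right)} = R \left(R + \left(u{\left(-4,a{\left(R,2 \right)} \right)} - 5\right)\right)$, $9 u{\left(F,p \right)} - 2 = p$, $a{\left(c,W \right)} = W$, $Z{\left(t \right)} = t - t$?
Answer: $\frac{84179}{42696} \approx 1.9716$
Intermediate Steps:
$Z{\left(t \right)} = 0$
$u{\left(F,p \right)} = \frac{2}{9} + \frac{p}{9}$
$n{\left(R \right)} = R \left(- \frac{41}{9} + R\right)$ ($n{\left(R \right)} = R \left(R + \left(\left(\frac{2}{9} + \frac{1}{9} \cdot 2\right) - 5\right)\right) = R \left(R + \left(\left(\frac{2}{9} + \frac{2}{9}\right) - 5\right)\right) = R \left(R + \left(\frac{4}{9} - 5\right)\right) = R \left(R - \frac{41}{9}\right) = R \left(- \frac{41}{9} + R\right)$)
$\frac{-35403 - 48776}{n{\left(Z{\left(-7 \right)} \right)} - 42696} = \frac{-35403 - 48776}{\frac{1}{9} \cdot 0 \left(-41 + 9 \cdot 0\right) - 42696} = - \frac{84179}{\frac{1}{9} \cdot 0 \left(-41 + 0\right) - 42696} = - \frac{84179}{\frac{1}{9} \cdot 0 \left(-41\right) - 42696} = - \frac{84179}{0 - 42696} = - \frac{84179}{-42696} = \left(-84179\right) \left(- \frac{1}{42696}\right) = \frac{84179}{42696}$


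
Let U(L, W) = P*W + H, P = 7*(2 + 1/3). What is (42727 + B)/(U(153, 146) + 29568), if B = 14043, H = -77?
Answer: 24330/13661 ≈ 1.7810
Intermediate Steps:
P = 49/3 (P = 7*(2 + 1/3) = 7*(7/3) = 49/3 ≈ 16.333)
U(L, W) = -77 + 49*W/3 (U(L, W) = 49*W/3 - 77 = -77 + 49*W/3)
(42727 + B)/(U(153, 146) + 29568) = (42727 + 14043)/((-77 + (49/3)*146) + 29568) = 56770/((-77 + 7154/3) + 29568) = 56770/(6923/3 + 29568) = 56770/(95627/3) = 56770*(3/95627) = 24330/13661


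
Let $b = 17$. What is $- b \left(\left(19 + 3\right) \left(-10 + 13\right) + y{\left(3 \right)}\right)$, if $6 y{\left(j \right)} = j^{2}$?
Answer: $- \frac{2295}{2} \approx -1147.5$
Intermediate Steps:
$y{\left(j \right)} = \frac{j^{2}}{6}$
$- b \left(\left(19 + 3\right) \left(-10 + 13\right) + y{\left(3 \right)}\right) = - 17 \left(\left(19 + 3\right) \left(-10 + 13\right) + \frac{3^{2}}{6}\right) = - 17 \left(22 \cdot 3 + \frac{1}{6} \cdot 9\right) = - 17 \left(66 + \frac{3}{2}\right) = - \frac{17 \cdot 135}{2} = \left(-1\right) \frac{2295}{2} = - \frac{2295}{2}$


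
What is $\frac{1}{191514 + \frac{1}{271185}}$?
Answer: $\frac{271185}{51935724091} \approx 5.2215 \cdot 10^{-6}$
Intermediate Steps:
$\frac{1}{191514 + \frac{1}{271185}} = \frac{1}{\frac{51935724091}{271185}} = \frac{271185}{51935724091}$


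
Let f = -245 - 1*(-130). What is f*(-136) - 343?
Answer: 15297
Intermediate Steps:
f = -115 (f = -245 + 130 = -115)
f*(-136) - 343 = -115*(-136) - 343 = 15640 - 343 = 15297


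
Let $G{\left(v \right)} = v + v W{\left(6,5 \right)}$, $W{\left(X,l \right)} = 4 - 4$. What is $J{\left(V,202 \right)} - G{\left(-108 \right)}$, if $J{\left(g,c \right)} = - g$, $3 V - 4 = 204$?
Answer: $\frac{116}{3} \approx 38.667$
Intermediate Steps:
$V = \frac{208}{3}$ ($V = \frac{4}{3} + \frac{1}{3} \cdot 204 = \frac{4}{3} + 68 = \frac{208}{3} \approx 69.333$)
$W{\left(X,l \right)} = 0$ ($W{\left(X,l \right)} = 4 - 4 = 0$)
$G{\left(v \right)} = v$ ($G{\left(v \right)} = v + v 0 = v + 0 = v$)
$J{\left(V,202 \right)} - G{\left(-108 \right)} = \left(-1\right) \frac{208}{3} - -108 = - \frac{208}{3} + 108 = \frac{116}{3}$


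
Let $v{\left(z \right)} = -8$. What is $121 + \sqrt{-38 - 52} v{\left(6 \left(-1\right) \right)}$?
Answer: $121 - 24 i \sqrt{10} \approx 121.0 - 75.895 i$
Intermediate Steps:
$121 + \sqrt{-38 - 52} v{\left(6 \left(-1\right) \right)} = 121 + \sqrt{-38 - 52} \left(-8\right) = 121 + \sqrt{-90} \left(-8\right) = 121 + 3 i \sqrt{10} \left(-8\right) = 121 - 24 i \sqrt{10}$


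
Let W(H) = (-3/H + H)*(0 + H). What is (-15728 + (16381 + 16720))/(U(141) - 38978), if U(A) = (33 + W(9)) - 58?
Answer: -5791/12975 ≈ -0.44632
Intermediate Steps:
W(H) = H*(H - 3/H) (W(H) = (H - 3/H)*H = H*(H - 3/H))
U(A) = 53 (U(A) = (33 + (-3 + 9²)) - 58 = (33 + (-3 + 81)) - 58 = (33 + 78) - 58 = 111 - 58 = 53)
(-15728 + (16381 + 16720))/(U(141) - 38978) = (-15728 + (16381 + 16720))/(53 - 38978) = (-15728 + 33101)/(-38925) = 17373*(-1/38925) = -5791/12975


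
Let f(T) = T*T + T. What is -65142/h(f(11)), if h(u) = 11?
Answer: -5922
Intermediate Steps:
f(T) = T + T**2 (f(T) = T**2 + T = T + T**2)
-65142/h(f(11)) = -65142/11 = -65142*1/11 = -5922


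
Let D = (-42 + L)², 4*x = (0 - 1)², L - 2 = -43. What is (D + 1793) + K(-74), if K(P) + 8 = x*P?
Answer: 17311/2 ≈ 8655.5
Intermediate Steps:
L = -41 (L = 2 - 43 = -41)
x = ¼ (x = (0 - 1)²/4 = (¼)*(-1)² = (¼)*1 = ¼ ≈ 0.25000)
D = 6889 (D = (-42 - 41)² = (-83)² = 6889)
K(P) = -8 + P/4
(D + 1793) + K(-74) = (6889 + 1793) + (-8 + (¼)*(-74)) = 8682 + (-8 - 37/2) = 8682 - 53/2 = 17311/2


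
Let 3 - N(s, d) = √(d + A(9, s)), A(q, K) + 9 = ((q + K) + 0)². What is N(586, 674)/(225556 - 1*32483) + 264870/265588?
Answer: 25570021137/25638935962 - 3*√39410/193073 ≈ 0.99423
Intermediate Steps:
A(q, K) = -9 + (K + q)² (A(q, K) = -9 + ((q + K) + 0)² = -9 + ((K + q) + 0)² = -9 + (K + q)²)
N(s, d) = 3 - √(-9 + d + (9 + s)²) (N(s, d) = 3 - √(d + (-9 + (s + 9)²)) = 3 - √(d + (-9 + (9 + s)²)) = 3 - √(-9 + d + (9 + s)²))
N(586, 674)/(225556 - 1*32483) + 264870/265588 = (3 - √(-9 + 674 + (9 + 586)²))/(225556 - 1*32483) + 264870/265588 = (3 - √(-9 + 674 + 595²))/(225556 - 32483) + 264870*(1/265588) = (3 - √(-9 + 674 + 354025))/193073 + 132435/132794 = (3 - √354690)*(1/193073) + 132435/132794 = (3 - 3*√39410)*(1/193073) + 132435/132794 = (3/193073 - 3*√39410/193073) + 132435/132794 = 25570021137/25638935962 - 3*√39410/193073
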